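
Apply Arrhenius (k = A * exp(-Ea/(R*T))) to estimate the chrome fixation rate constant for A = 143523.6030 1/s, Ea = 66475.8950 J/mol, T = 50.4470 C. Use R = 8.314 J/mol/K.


T_K = T_C + 273.15 = 50.4470 + 273.15 = 323.5970 K
exponent = -Ea / (R * T_K) = -66475.8950 / (8.314 * 323.5970) = -24.7087
k = A * exp(exponent) = 143523.6030 * exp(-24.7087) = 2.6673e-06 1/s


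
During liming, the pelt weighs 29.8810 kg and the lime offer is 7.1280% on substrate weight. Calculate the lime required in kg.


Formula: Lime = substrate * pct / 100
Substituting: Lime = 29.8810 * 7.1280 / 100
Result: 2.1299 kg


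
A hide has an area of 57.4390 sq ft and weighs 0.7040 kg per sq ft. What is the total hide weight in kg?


Formula: Weight = area * weight_per_sqft
Substituting: Weight = 57.4390 * 0.7040
Result: 40.4371 kg


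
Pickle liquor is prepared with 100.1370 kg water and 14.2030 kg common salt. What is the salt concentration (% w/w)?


Formula: Conc = salt / (water + salt) * 100
Substituting: Conc = 14.2030 / (100.1370 + 14.2030) * 100
Result: 12.4217 %


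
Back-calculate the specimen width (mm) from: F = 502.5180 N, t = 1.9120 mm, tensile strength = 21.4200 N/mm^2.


Formula: w = F / (TS * t)
Substituting: w = 502.5180 / (21.4200 * 1.9120)
Result: 12.2700 mm


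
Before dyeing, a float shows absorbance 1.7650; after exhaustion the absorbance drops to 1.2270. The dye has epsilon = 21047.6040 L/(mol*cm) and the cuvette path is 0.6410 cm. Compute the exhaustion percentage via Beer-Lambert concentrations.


c_initial = A_i / (epsilon * l) = 1.7650 / (21047.6040 * 0.6410) = 1.3082e-04 mol/L
c_final = A_f / (epsilon * l) = 1.2270 / (21047.6040 * 0.6410) = 9.0946e-05 mol/L
Exhaustion = (c_initial - c_final) / c_initial * 100 = (1.3082e-04 - 9.0946e-05) / 1.3082e-04 * 100 = 30.4816 %


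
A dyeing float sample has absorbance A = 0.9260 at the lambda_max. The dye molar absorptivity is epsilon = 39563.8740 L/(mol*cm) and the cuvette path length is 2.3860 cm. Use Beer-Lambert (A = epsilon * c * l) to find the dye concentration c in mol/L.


Formula: c = A / (epsilon * l)
Substituting: c = 0.9260 / (39563.8740 * 2.3860)
Result: 9.8094e-06 mol/L


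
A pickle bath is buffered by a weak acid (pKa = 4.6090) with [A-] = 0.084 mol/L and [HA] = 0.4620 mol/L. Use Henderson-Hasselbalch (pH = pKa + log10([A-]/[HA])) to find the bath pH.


ratio = [A-] / [HA] = 0.084 / 0.4620 = 0.1818
log10(ratio) = -0.7404
pH = pKa + log10(ratio) = 4.6090 - 0.7404 = 3.8686


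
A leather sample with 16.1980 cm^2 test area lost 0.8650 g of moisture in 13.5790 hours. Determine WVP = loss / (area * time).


Formula: WVP = loss / (area * time)
Substituting: WVP = 0.8650 / (16.1980 * 13.5790)
Result: 0.00393266 g/(cm^2*hr)


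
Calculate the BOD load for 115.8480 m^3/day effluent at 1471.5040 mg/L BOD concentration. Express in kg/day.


Formula: BOD_load = volume * conc / 1000
Substituting: BOD_load = 115.8480 * 1471.5040 / 1000
Result: 170.4708 kg/day


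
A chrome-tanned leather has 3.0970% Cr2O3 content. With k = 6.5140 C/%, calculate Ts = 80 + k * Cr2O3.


Formula: Ts = 80 + k * Cr2O3
Substituting: Ts = 80 + 6.5140 * 3.0970
Result: 100.1739 C


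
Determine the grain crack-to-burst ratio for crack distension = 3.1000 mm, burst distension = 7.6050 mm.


Formula: Ratio = crack / burst
Substituting: Ratio = 3.1000 / 7.6050
Result: 0.4076


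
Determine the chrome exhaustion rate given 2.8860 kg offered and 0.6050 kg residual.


Formula: Uptake = (offered - residual) / offered * 100
Substituting: Uptake = (2.8860 - 0.6050) / 2.8860 * 100
Result: 79.0367 %


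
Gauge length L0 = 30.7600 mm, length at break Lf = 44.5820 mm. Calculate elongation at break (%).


Formula: Elongation = (Lf - L0) / L0 * 100
Substituting: Elongation = (44.5820 - 30.7600) / 30.7600 * 100
Result: 44.9350 %


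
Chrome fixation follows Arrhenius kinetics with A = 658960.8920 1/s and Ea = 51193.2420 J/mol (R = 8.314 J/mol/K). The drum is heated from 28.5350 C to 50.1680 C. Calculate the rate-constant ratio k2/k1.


T1 = 28.5350 + 273.15 = 301.6850 K; T2 = 50.1680 + 273.15 = 323.3180 K
k1 = A * exp(-Ea/(R*T1)) = 658960.8920 * exp(-51193.2420/(8.314*301.6850)) = 9.0113e-04 1/s
k2 = A * exp(-Ea/(R*T2)) = 658960.8920 * exp(-51193.2420/(8.314*323.3180)) = 0.00353084 1/s
k2/k1 = 0.00353084 / 9.0113e-04 = 3.9182


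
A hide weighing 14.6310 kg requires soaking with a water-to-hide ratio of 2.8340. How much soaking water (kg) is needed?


Formula: Water = hide_weight * ratio
Substituting: Water = 14.6310 * 2.8340
Result: 41.4643 kg


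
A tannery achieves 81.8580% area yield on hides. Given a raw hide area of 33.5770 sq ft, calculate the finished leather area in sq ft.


Formula: finished = raw * yield / 100
Substituting: finished = 33.5770 * 81.8580 / 100
Result: 27.4855 sq ft


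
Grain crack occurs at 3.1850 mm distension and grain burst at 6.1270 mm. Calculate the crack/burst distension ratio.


Formula: Ratio = crack / burst
Substituting: Ratio = 3.1850 / 6.1270
Result: 0.5198


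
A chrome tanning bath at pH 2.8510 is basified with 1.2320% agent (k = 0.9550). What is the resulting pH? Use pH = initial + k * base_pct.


Formula: pH_final = pH_initial + k * base_pct
Substituting: pH_final = 2.8510 + 0.9550 * 1.2320
Result: 4.0276


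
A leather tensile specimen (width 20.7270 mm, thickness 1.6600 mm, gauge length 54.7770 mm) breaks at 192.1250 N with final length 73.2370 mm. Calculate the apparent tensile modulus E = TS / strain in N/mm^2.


TS = F / (w * t) = 192.1250 / (20.7270 * 1.6600) = 5.5839 N/mm^2
strain = (Lf - L0) / L0 = (73.2370 - 54.7770) / 54.7770 = 0.3370
E = TS / strain = 5.5839 / 0.3370 = 16.5694 N/mm^2


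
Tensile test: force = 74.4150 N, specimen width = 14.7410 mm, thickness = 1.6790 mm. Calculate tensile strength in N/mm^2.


Formula: TS = force / (width * thickness)
Substituting: TS = 74.4150 / (14.7410 * 1.6790)
Result: 3.0066 N/mm^2


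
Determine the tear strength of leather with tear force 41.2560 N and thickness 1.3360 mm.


Formula: Tear strength = force / thickness
Substituting: Tear strength = 41.2560 / 1.3360
Result: 30.8802 N/mm


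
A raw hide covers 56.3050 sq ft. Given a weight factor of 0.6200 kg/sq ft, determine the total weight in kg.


Formula: Weight = area * weight_per_sqft
Substituting: Weight = 56.3050 * 0.6200
Result: 34.9091 kg


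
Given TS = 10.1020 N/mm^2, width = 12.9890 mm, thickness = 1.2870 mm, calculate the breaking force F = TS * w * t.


Formula: F = TS * w * t
Substituting: F = 10.1020 * 12.9890 * 1.2870
Result: 168.8735 N


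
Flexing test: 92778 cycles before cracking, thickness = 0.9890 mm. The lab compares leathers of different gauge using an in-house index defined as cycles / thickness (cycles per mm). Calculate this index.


Formula: Index = cycles / thickness
Substituting: Index = 92778 / 0.9890
Result: 93809.9090 cycles/mm


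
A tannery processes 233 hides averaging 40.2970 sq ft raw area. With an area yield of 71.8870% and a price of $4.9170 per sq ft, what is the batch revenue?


Raw_total = N * avg_area = 233 * 40.2970 = 9389.2010 sq ft
Finished = Raw_total * yield / 100 = 9389.2010 * 71.8870 / 100 = 6749.6149 sq ft
Value = Finished * price = 6749.6149 * 4.9170 = 33187.8566 $


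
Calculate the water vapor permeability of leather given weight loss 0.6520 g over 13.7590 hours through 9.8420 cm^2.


Formula: WVP = loss / (area * time)
Substituting: WVP = 0.6520 / (9.8420 * 13.7590)
Result: 0.00481479 g/(cm^2*hr)


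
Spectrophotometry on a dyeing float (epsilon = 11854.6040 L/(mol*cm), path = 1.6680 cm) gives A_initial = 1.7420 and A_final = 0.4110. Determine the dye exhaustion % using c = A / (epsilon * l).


c_initial = A_i / (epsilon * l) = 1.7420 / (11854.6040 * 1.6680) = 8.8098e-05 mol/L
c_final = A_f / (epsilon * l) = 0.4110 / (11854.6040 * 1.6680) = 2.0785e-05 mol/L
Exhaustion = (c_initial - c_final) / c_initial * 100 = (8.8098e-05 - 2.0785e-05) / 8.8098e-05 * 100 = 76.4064 %


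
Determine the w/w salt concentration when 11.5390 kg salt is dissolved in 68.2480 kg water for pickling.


Formula: Conc = salt / (water + salt) * 100
Substituting: Conc = 11.5390 / (68.2480 + 11.5390) * 100
Result: 14.4623 %


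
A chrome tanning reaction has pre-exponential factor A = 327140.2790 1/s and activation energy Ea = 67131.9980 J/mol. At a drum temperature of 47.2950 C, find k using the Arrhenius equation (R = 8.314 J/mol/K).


T_K = T_C + 273.15 = 47.2950 + 273.15 = 320.4450 K
exponent = -Ea / (R * T_K) = -67131.9980 / (8.314 * 320.4450) = -25.1980
k = A * exp(exponent) = 327140.2790 * exp(-25.1980) = 3.7272e-06 1/s


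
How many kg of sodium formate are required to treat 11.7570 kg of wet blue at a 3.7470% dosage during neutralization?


Formula: Neutralizer = substrate * pct / 100
Substituting: Neutralizer = 11.7570 * 3.7470 / 100
Result: 0.4405 kg


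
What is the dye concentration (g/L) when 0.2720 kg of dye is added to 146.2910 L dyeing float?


Formula: Conc = dye_mass(kg) / volume(L) * 1000
Substituting: Conc = 0.2720 / 146.2910 * 1000
Result: 1.8593 g/L


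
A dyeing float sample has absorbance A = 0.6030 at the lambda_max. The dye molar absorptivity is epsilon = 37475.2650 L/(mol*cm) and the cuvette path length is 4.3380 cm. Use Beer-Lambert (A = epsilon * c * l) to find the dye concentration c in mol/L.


Formula: c = A / (epsilon * l)
Substituting: c = 0.6030 / (37475.2650 * 4.3380)
Result: 3.7092e-06 mol/L


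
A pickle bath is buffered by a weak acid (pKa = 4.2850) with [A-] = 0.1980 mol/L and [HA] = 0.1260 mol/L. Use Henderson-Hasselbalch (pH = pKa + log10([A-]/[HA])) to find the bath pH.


ratio = [A-] / [HA] = 0.1980 / 0.1260 = 1.5714
log10(ratio) = 0.1963
pH = pKa + log10(ratio) = 4.2850 + 0.1963 = 4.4813


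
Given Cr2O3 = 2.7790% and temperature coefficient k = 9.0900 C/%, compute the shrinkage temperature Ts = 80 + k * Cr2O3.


Formula: Ts = 80 + k * Cr2O3
Substituting: Ts = 80 + 9.0900 * 2.7790
Result: 105.2611 C


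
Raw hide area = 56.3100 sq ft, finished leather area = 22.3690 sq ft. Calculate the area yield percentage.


Formula: Yield = finished / raw * 100
Substituting: Yield = 22.3690 / 56.3100 * 100
Result: 39.7247 %


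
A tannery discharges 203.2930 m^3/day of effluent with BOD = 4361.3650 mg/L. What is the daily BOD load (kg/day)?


Formula: BOD_load = volume * conc / 1000
Substituting: BOD_load = 203.2930 * 4361.3650 / 1000
Result: 886.6350 kg/day


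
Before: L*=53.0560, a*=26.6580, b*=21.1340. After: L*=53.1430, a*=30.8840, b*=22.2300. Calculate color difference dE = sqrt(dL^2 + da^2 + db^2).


dL = 0.087, da = 4.2260, db = 1.0960
dE = sqrt(0.087^2 + 4.2260^2 + 1.0960^2) = 4.3667


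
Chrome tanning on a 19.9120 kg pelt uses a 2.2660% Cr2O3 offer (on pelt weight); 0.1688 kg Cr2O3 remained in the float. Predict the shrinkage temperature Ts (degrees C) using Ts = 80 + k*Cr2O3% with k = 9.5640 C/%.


Offered = pelt * offer_pct / 100 = 19.9120 * 2.2660 / 100 = 0.4512 kg
Uptake = offered - residual = 0.4512 - 0.1688 = 0.2824 kg
Cr2O3% on pelt = uptake / pelt * 100 = 0.2824 / 19.9120 * 100 = 1.4183 %
Ts = 80 + k * Cr2O3% = 80 + 9.5640 * 1.4183 = 93.5643 C


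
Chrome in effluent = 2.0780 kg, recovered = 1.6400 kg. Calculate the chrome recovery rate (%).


Formula: Recovery = recovered / input * 100
Substituting: Recovery = 1.6400 / 2.0780 * 100
Result: 78.9220 %


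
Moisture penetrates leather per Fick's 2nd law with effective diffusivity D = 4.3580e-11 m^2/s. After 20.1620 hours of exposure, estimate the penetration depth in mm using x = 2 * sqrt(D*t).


t = 20.1620 hr * 3600 = 72583.2000 s
D * t = 4.3580e-11 * 72583.2000 = 3.1632e-06
x = 2 * sqrt(D*t) = 2 * sqrt(3.1632e-06) = 0.00355706 m = 3.5571 mm


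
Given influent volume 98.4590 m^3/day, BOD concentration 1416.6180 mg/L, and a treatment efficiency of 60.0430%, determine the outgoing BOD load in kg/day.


Load_in = volume * conc / 1000 = 98.4590 * 1416.6180 / 1000 = 139.4788 kg/day
Removed = Load_in * eff / 100 = 139.4788 * 60.0430 / 100 = 83.7473 kg/day
Load_out = Load_in - Removed = 139.4788 - 83.7473 = 55.7315 kg/day


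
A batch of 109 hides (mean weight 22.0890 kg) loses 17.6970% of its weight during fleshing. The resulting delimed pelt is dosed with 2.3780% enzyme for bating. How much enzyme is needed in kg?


Total_raw = N * avg_wt = 109 * 22.0890 = 2407.7010 kg
Substrate = Total_raw * (1 - loss/100) = 2407.7010 * (1 - 17.6970/100) = 1981.6102 kg
Enzyme = Substrate * pct / 100 = 1981.6102 * 2.3780 / 100 = 47.1227 kg


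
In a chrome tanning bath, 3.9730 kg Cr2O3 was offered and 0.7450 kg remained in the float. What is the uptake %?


Formula: Uptake = (offered - residual) / offered * 100
Substituting: Uptake = (3.9730 - 0.7450) / 3.9730 * 100
Result: 81.2484 %


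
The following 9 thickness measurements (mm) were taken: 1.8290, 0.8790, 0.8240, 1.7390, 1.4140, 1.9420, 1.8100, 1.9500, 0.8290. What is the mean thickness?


Formula: Average = sum / n
Substituting: Average = 13.2160 / 9
Result: 1.4684 mm


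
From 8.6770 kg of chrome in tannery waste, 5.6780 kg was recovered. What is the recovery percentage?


Formula: Recovery = recovered / input * 100
Substituting: Recovery = 5.6780 / 8.6770 * 100
Result: 65.4374 %


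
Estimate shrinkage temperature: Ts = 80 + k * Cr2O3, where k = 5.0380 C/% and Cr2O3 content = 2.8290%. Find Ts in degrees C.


Formula: Ts = 80 + k * Cr2O3
Substituting: Ts = 80 + 5.0380 * 2.8290
Result: 94.2525 C


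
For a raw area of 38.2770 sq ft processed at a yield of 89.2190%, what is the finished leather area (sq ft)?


Formula: finished = raw * yield / 100
Substituting: finished = 38.2770 * 89.2190 / 100
Result: 34.1504 sq ft


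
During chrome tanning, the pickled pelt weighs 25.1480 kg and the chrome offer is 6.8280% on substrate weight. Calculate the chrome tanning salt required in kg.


Formula: Chrome = substrate * pct / 100
Substituting: Chrome = 25.1480 * 6.8280 / 100
Result: 1.7171 kg


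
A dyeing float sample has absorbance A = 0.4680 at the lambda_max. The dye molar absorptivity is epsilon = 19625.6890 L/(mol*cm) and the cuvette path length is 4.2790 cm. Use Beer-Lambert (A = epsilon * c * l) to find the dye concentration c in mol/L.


Formula: c = A / (epsilon * l)
Substituting: c = 0.4680 / (19625.6890 * 4.2790)
Result: 5.5729e-06 mol/L


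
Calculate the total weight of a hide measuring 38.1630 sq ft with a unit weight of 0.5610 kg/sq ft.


Formula: Weight = area * weight_per_sqft
Substituting: Weight = 38.1630 * 0.5610
Result: 21.4094 kg


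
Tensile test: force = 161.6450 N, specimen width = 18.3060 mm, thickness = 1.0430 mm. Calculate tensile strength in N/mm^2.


Formula: TS = force / (width * thickness)
Substituting: TS = 161.6450 / (18.3060 * 1.0430)
Result: 8.4661 N/mm^2


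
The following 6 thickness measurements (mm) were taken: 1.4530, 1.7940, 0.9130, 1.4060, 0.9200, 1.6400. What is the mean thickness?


Formula: Average = sum / n
Substituting: Average = 8.1260 / 6
Result: 1.3543 mm


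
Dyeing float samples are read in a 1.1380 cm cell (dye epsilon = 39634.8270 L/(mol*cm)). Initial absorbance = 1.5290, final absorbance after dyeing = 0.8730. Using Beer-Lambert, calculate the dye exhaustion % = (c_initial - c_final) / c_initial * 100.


c_initial = A_i / (epsilon * l) = 1.5290 / (39634.8270 * 1.1380) = 3.3899e-05 mol/L
c_final = A_f / (epsilon * l) = 0.8730 / (39634.8270 * 1.1380) = 1.9355e-05 mol/L
Exhaustion = (c_initial - c_final) / c_initial * 100 = (3.3899e-05 - 1.9355e-05) / 3.3899e-05 * 100 = 42.9039 %


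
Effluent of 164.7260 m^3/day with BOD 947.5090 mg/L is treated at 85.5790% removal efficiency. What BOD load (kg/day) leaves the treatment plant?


Load_in = volume * conc / 1000 = 164.7260 * 947.5090 / 1000 = 156.0794 kg/day
Removed = Load_in * eff / 100 = 156.0794 * 85.5790 / 100 = 133.5712 kg/day
Load_out = Load_in - Removed = 156.0794 - 133.5712 = 22.5082 kg/day


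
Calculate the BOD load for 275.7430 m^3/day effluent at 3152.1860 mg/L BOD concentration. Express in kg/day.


Formula: BOD_load = volume * conc / 1000
Substituting: BOD_load = 275.7430 * 3152.1860 / 1000
Result: 869.1932 kg/day


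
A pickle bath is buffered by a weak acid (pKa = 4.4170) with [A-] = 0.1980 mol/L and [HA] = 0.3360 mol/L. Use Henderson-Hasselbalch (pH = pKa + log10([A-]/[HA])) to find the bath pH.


ratio = [A-] / [HA] = 0.1980 / 0.3360 = 0.5893
log10(ratio) = -0.2297
pH = pKa + log10(ratio) = 4.4170 - 0.2297 = 4.1873


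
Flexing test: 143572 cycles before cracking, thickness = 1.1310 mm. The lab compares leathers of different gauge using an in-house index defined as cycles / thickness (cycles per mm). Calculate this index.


Formula: Index = cycles / thickness
Substituting: Index = 143572 / 1.1310
Result: 126942.5287 cycles/mm


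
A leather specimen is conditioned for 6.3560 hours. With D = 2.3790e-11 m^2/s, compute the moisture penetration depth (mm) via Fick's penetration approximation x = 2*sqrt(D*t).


t = 6.3560 hr * 3600 = 22881.6000 s
D * t = 2.3790e-11 * 22881.6000 = 5.4435e-07
x = 2 * sqrt(D*t) = 2 * sqrt(5.4435e-07) = 0.00147561 m = 1.4756 mm


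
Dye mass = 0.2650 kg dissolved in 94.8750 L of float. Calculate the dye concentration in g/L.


Formula: Conc = dye_mass(kg) / volume(L) * 1000
Substituting: Conc = 0.2650 / 94.8750 * 1000
Result: 2.7931 g/L


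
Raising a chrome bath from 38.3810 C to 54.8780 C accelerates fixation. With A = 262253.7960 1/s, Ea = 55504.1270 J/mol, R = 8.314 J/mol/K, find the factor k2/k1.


T1 = 38.3810 + 273.15 = 311.5310 K; T2 = 54.8780 + 273.15 = 328.0280 K
k1 = A * exp(-Ea/(R*T1)) = 262253.7960 * exp(-55504.1270/(8.314*311.5310)) = 1.2941e-04 1/s
k2 = A * exp(-Ea/(R*T2)) = 262253.7960 * exp(-55504.1270/(8.314*328.0280)) = 3.8020e-04 1/s
k2/k1 = 3.8020e-04 / 1.2941e-04 = 2.9380


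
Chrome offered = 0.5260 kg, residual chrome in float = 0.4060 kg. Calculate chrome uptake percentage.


Formula: Uptake = (offered - residual) / offered * 100
Substituting: Uptake = (0.5260 - 0.4060) / 0.5260 * 100
Result: 22.8137 %


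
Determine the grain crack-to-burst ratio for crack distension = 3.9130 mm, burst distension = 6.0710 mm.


Formula: Ratio = crack / burst
Substituting: Ratio = 3.9130 / 6.0710
Result: 0.6445


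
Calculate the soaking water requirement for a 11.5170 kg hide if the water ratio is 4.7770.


Formula: Water = hide_weight * ratio
Substituting: Water = 11.5170 * 4.7770
Result: 55.0167 kg


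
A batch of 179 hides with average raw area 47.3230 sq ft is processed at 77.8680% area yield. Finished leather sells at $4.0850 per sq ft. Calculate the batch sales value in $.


Raw_total = N * avg_area = 179 * 47.3230 = 8470.8170 sq ft
Finished = Raw_total * yield / 100 = 8470.8170 * 77.8680 / 100 = 6596.0558 sq ft
Value = Finished * price = 6596.0558 * 4.0850 = 26944.8879 $


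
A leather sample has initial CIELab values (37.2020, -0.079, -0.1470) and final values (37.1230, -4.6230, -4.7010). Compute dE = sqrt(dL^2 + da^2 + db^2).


dL = -0.079, da = -4.5440, db = -4.5540
dE = sqrt((-0.079)^2 + (-4.5440)^2 + (-4.5540)^2) = 6.4337


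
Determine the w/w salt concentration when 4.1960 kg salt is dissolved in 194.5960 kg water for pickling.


Formula: Conc = salt / (water + salt) * 100
Substituting: Conc = 4.1960 / (194.5960 + 4.1960) * 100
Result: 2.1107 %


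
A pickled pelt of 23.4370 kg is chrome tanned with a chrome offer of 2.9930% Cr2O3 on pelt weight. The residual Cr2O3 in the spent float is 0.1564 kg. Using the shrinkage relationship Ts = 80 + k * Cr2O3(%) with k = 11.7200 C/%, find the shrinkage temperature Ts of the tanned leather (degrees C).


Offered = pelt * offer_pct / 100 = 23.4370 * 2.9930 / 100 = 0.7015 kg
Uptake = offered - residual = 0.7015 - 0.1564 = 0.5451 kg
Cr2O3% on pelt = uptake / pelt * 100 = 0.5451 / 23.4370 * 100 = 2.3257 %
Ts = 80 + k * Cr2O3% = 80 + 11.7200 * 2.3257 = 107.2570 C


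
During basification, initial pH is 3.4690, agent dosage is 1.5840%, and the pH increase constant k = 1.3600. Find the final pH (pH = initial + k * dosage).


Formula: pH_final = pH_initial + k * base_pct
Substituting: pH_final = 3.4690 + 1.3600 * 1.5840
Result: 5.6232


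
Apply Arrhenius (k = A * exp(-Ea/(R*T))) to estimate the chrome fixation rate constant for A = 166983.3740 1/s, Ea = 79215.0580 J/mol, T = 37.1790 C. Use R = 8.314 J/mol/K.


T_K = T_C + 273.15 = 37.1790 + 273.15 = 310.3290 K
exponent = -Ea / (R * T_K) = -79215.0580 / (8.314 * 310.3290) = -30.7026
k = A * exp(exponent) = 166983.3740 * exp(-30.7026) = 7.7392e-09 1/s


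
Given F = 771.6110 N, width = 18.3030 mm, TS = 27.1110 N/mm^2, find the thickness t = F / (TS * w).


Formula: t = F / (TS * w)
Substituting: t = 771.6110 / (27.1110 * 18.3030)
Result: 1.5550 mm


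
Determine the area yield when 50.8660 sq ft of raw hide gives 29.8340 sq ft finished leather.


Formula: Yield = finished / raw * 100
Substituting: Yield = 29.8340 / 50.8660 * 100
Result: 58.6521 %


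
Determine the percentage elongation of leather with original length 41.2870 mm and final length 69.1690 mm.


Formula: Elongation = (Lf - L0) / L0 * 100
Substituting: Elongation = (69.1690 - 41.2870) / 41.2870 * 100
Result: 67.5322 %


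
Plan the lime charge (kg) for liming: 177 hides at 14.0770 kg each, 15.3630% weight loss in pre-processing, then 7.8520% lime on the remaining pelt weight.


Total_raw = N * avg_wt = 177 * 14.0770 = 2491.6290 kg
Substrate = Total_raw * (1 - loss/100) = 2491.6290 * (1 - 15.3630/100) = 2108.8400 kg
Lime = Substrate * pct / 100 = 2108.8400 * 7.8520 / 100 = 165.5861 kg


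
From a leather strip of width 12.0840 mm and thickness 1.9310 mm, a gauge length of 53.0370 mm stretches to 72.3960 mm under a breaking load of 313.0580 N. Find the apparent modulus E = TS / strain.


TS = F / (w * t) = 313.0580 / (12.0840 * 1.9310) = 13.4163 N/mm^2
strain = (Lf - L0) / L0 = (72.3960 - 53.0370) / 53.0370 = 0.3650
E = TS / strain = 13.4163 / 0.3650 = 36.7560 N/mm^2


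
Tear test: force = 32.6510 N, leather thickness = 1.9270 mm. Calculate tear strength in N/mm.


Formula: Tear strength = force / thickness
Substituting: Tear strength = 32.6510 / 1.9270
Result: 16.9440 N/mm


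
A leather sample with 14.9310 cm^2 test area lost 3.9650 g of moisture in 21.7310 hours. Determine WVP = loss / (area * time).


Formula: WVP = loss / (area * time)
Substituting: WVP = 3.9650 / (14.9310 * 21.7310)
Result: 0.0122201 g/(cm^2*hr)


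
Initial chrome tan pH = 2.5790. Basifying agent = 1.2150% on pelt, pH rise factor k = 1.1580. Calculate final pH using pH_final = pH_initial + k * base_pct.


Formula: pH_final = pH_initial + k * base_pct
Substituting: pH_final = 2.5790 + 1.1580 * 1.2150
Result: 3.9860


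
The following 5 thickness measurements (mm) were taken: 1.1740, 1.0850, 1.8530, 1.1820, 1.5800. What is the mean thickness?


Formula: Average = sum / n
Substituting: Average = 6.8740 / 5
Result: 1.3748 mm


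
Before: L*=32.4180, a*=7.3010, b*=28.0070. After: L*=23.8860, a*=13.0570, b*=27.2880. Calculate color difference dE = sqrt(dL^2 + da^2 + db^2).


dL = -8.5320, da = 5.7560, db = -0.7190
dE = sqrt((-8.5320)^2 + 5.7560^2 + (-0.7190)^2) = 10.3171


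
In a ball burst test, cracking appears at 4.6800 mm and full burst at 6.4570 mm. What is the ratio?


Formula: Ratio = crack / burst
Substituting: Ratio = 4.6800 / 6.4570
Result: 0.7248


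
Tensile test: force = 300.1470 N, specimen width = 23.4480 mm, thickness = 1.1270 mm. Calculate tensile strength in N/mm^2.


Formula: TS = force / (width * thickness)
Substituting: TS = 300.1470 / (23.4480 * 1.1270)
Result: 11.3581 N/mm^2


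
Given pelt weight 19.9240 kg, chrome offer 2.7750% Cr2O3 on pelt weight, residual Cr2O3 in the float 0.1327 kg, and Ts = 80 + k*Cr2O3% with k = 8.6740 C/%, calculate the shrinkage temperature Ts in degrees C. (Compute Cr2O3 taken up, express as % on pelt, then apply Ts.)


Offered = pelt * offer_pct / 100 = 19.9240 * 2.7750 / 100 = 0.5529 kg
Uptake = offered - residual = 0.5529 - 0.1327 = 0.4202 kg
Cr2O3% on pelt = uptake / pelt * 100 = 0.4202 / 19.9240 * 100 = 2.1090 %
Ts = 80 + k * Cr2O3% = 80 + 8.6740 * 2.1090 = 98.2932 C


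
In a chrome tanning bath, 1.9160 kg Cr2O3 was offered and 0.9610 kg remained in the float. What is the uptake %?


Formula: Uptake = (offered - residual) / offered * 100
Substituting: Uptake = (1.9160 - 0.9610) / 1.9160 * 100
Result: 49.8434 %


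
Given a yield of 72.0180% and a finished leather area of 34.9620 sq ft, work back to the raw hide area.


Formula: raw = finished * 100 / yield
Substituting: raw = 34.9620 * 100 / 72.0180
Result: 48.5462 sq ft


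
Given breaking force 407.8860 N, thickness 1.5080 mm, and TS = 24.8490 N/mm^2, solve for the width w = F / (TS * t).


Formula: w = F / (TS * t)
Substituting: w = 407.8860 / (24.8490 * 1.5080)
Result: 10.8850 mm


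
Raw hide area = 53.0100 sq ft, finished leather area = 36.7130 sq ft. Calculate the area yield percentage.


Formula: Yield = finished / raw * 100
Substituting: Yield = 36.7130 / 53.0100 * 100
Result: 69.2567 %


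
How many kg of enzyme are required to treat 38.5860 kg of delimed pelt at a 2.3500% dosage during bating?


Formula: Enzyme = substrate * pct / 100
Substituting: Enzyme = 38.5860 * 2.3500 / 100
Result: 0.9068 kg


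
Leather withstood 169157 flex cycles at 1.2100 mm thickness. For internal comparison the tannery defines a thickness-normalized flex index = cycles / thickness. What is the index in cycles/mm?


Formula: Index = cycles / thickness
Substituting: Index = 169157 / 1.2100
Result: 139799.1736 cycles/mm


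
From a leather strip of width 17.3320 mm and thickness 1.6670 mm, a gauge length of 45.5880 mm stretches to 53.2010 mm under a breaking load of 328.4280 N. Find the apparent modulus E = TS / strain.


TS = F / (w * t) = 328.4280 / (17.3320 * 1.6670) = 11.3673 N/mm^2
strain = (Lf - L0) / L0 = (53.2010 - 45.5880) / 45.5880 = 0.1670
E = TS / strain = 11.3673 / 0.1670 = 68.0692 N/mm^2


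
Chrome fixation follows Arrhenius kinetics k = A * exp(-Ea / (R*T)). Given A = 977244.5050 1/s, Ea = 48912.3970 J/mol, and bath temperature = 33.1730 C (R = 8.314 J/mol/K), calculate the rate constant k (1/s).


T_K = T_C + 273.15 = 33.1730 + 273.15 = 306.3230 K
exponent = -Ea / (R * T_K) = -48912.3970 / (8.314 * 306.3230) = -19.2057
k = A * exp(exponent) = 977244.5050 * exp(-19.2057) = 0.00445748 1/s


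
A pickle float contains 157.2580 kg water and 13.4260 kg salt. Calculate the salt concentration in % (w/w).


Formula: Conc = salt / (water + salt) * 100
Substituting: Conc = 13.4260 / (157.2580 + 13.4260) * 100
Result: 7.8660 %


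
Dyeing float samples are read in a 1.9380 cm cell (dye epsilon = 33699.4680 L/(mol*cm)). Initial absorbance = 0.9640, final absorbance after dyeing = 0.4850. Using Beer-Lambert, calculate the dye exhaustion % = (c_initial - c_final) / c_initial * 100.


c_initial = A_i / (epsilon * l) = 0.9640 / (33699.4680 * 1.9380) = 1.4760e-05 mol/L
c_final = A_f / (epsilon * l) = 0.4850 / (33699.4680 * 1.9380) = 7.4262e-06 mol/L
Exhaustion = (c_initial - c_final) / c_initial * 100 = (1.4760e-05 - 7.4262e-06) / 1.4760e-05 * 100 = 49.6888 %


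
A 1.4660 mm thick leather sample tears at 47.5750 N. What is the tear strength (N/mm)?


Formula: Tear strength = force / thickness
Substituting: Tear strength = 47.5750 / 1.4660
Result: 32.4523 N/mm


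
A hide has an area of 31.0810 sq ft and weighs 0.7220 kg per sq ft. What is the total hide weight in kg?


Formula: Weight = area * weight_per_sqft
Substituting: Weight = 31.0810 * 0.7220
Result: 22.4405 kg


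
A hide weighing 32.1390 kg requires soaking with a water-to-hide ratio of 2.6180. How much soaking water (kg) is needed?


Formula: Water = hide_weight * ratio
Substituting: Water = 32.1390 * 2.6180
Result: 84.1399 kg


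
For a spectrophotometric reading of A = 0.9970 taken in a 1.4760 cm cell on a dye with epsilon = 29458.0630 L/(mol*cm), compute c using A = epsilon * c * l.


Formula: c = A / (epsilon * l)
Substituting: c = 0.9970 / (29458.0630 * 1.4760)
Result: 2.2930e-05 mol/L


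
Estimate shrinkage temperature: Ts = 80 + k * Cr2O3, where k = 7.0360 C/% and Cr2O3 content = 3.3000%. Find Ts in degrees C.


Formula: Ts = 80 + k * Cr2O3
Substituting: Ts = 80 + 7.0360 * 3.3000
Result: 103.2188 C


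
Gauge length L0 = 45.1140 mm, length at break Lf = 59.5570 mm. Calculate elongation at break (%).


Formula: Elongation = (Lf - L0) / L0 * 100
Substituting: Elongation = (59.5570 - 45.1140) / 45.1140 * 100
Result: 32.0145 %


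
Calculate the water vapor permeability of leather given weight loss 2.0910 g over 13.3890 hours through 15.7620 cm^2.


Formula: WVP = loss / (area * time)
Substituting: WVP = 2.0910 / (15.7620 * 13.3890)
Result: 0.0099082 g/(cm^2*hr)


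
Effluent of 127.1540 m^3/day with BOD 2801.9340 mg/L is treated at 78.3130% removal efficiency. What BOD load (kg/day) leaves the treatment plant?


Load_in = volume * conc / 1000 = 127.1540 * 2801.9340 / 1000 = 356.2771 kg/day
Removed = Load_in * eff / 100 = 356.2771 * 78.3130 / 100 = 279.0113 kg/day
Load_out = Load_in - Removed = 356.2771 - 279.0113 = 77.2658 kg/day


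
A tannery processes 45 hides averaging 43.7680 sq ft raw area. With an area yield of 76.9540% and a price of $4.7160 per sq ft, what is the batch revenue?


Raw_total = N * avg_area = 45 * 43.7680 = 1969.5600 sq ft
Finished = Raw_total * yield / 100 = 1969.5600 * 76.9540 / 100 = 1515.6552 sq ft
Value = Finished * price = 1515.6552 * 4.7160 = 7147.8299 $


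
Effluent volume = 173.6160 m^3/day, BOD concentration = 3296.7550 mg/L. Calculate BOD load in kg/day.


Formula: BOD_load = volume * conc / 1000
Substituting: BOD_load = 173.6160 * 3296.7550 / 1000
Result: 572.3694 kg/day


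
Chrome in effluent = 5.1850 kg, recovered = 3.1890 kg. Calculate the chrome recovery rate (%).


Formula: Recovery = recovered / input * 100
Substituting: Recovery = 3.1890 / 5.1850 * 100
Result: 61.5043 %


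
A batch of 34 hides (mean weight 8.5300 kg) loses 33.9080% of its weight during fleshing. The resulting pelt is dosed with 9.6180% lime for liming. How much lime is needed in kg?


Total_raw = N * avg_wt = 34 * 8.5300 = 290.0200 kg
Substrate = Total_raw * (1 - loss/100) = 290.0200 * (1 - 33.9080/100) = 191.6800 kg
Lime = Substrate * pct / 100 = 191.6800 * 9.6180 / 100 = 18.4358 kg


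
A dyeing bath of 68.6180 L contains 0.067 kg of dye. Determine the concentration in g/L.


Formula: Conc = dye_mass(kg) / volume(L) * 1000
Substituting: Conc = 0.067 / 68.6180 * 1000
Result: 0.9764 g/L


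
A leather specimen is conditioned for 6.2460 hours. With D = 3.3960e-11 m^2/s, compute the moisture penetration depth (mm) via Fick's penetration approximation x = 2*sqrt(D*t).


t = 6.2460 hr * 3600 = 22485.6000 s
D * t = 3.3960e-11 * 22485.6000 = 7.6361e-07
x = 2 * sqrt(D*t) = 2 * sqrt(7.6361e-07) = 0.0017477 m = 1.7477 mm


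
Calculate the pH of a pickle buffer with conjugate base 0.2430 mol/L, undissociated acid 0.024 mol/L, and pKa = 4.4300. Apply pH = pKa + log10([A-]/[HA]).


ratio = [A-] / [HA] = 0.2430 / 0.024 = 10.1250
log10(ratio) = 1.0054
pH = pKa + log10(ratio) = 4.4300 + 1.0054 = 5.4354


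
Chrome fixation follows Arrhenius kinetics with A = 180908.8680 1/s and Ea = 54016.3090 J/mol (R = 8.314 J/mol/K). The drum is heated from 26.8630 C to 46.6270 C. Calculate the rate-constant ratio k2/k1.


T1 = 26.8630 + 273.15 = 300.0130 K; T2 = 46.6270 + 273.15 = 319.7770 K
k1 = A * exp(-Ea/(R*T1)) = 180908.8680 * exp(-54016.3090/(8.314*300.0130)) = 7.1196e-05 1/s
k2 = A * exp(-Ea/(R*T2)) = 180908.8680 * exp(-54016.3090/(8.314*319.7770)) = 2.7148e-04 1/s
k2/k1 = 2.7148e-04 / 7.1196e-05 = 3.8131


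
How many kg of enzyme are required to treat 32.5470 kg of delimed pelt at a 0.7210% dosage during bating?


Formula: Enzyme = substrate * pct / 100
Substituting: Enzyme = 32.5470 * 0.7210 / 100
Result: 0.2347 kg


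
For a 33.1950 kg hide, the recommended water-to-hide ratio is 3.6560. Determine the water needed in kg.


Formula: Water = hide_weight * ratio
Substituting: Water = 33.1950 * 3.6560
Result: 121.3609 kg


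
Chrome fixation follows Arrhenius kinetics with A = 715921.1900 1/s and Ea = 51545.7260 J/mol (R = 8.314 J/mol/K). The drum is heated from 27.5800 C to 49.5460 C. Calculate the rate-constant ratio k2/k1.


T1 = 27.5800 + 273.15 = 300.7300 K; T2 = 49.5460 + 273.15 = 322.6960 K
k1 = A * exp(-Ea/(R*T1)) = 715921.1900 * exp(-51545.7260/(8.314*300.7300)) = 7.9693e-04 1/s
k2 = A * exp(-Ea/(R*T2)) = 715921.1900 * exp(-51545.7260/(8.314*322.6960)) = 0.00324252 1/s
k2/k1 = 0.00324252 / 7.9693e-04 = 4.0688


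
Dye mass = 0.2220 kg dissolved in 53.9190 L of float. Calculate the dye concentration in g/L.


Formula: Conc = dye_mass(kg) / volume(L) * 1000
Substituting: Conc = 0.2220 / 53.9190 * 1000
Result: 4.1173 g/L


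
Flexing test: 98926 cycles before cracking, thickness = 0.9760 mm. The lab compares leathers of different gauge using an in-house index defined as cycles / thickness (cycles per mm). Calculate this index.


Formula: Index = cycles / thickness
Substituting: Index = 98926 / 0.9760
Result: 101358.6066 cycles/mm


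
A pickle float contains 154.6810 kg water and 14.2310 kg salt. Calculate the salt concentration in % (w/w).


Formula: Conc = salt / (water + salt) * 100
Substituting: Conc = 14.2310 / (154.6810 + 14.2310) * 100
Result: 8.4251 %


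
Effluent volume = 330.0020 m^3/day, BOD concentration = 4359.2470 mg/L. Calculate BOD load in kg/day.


Formula: BOD_load = volume * conc / 1000
Substituting: BOD_load = 330.0020 * 4359.2470 / 1000
Result: 1438.5602 kg/day


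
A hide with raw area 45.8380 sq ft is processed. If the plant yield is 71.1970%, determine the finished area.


Formula: finished = raw * yield / 100
Substituting: finished = 45.8380 * 71.1970 / 100
Result: 32.6353 sq ft


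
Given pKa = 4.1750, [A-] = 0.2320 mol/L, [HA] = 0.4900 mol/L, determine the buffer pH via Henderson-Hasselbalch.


ratio = [A-] / [HA] = 0.2320 / 0.4900 = 0.4735
log10(ratio) = -0.3247
pH = pKa + log10(ratio) = 4.1750 - 0.3247 = 3.8503


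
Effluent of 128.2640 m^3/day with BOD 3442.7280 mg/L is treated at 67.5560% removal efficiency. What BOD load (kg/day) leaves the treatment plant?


Load_in = volume * conc / 1000 = 128.2640 * 3442.7280 / 1000 = 441.5781 kg/day
Removed = Load_in * eff / 100 = 441.5781 * 67.5560 / 100 = 298.3125 kg/day
Load_out = Load_in - Removed = 441.5781 - 298.3125 = 143.2656 kg/day


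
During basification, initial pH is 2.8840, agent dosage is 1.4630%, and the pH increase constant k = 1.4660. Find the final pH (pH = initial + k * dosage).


Formula: pH_final = pH_initial + k * base_pct
Substituting: pH_final = 2.8840 + 1.4660 * 1.4630
Result: 5.0288


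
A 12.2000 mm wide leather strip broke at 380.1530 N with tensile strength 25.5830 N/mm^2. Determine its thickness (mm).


Formula: t = F / (TS * w)
Substituting: t = 380.1530 / (25.5830 * 12.2000)
Result: 1.2180 mm


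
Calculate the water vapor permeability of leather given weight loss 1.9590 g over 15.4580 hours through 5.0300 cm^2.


Formula: WVP = loss / (area * time)
Substituting: WVP = 1.9590 / (5.0300 * 15.4580)
Result: 0.0251949 g/(cm^2*hr)


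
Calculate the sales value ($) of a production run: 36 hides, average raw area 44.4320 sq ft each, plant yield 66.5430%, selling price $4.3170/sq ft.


Raw_total = N * avg_area = 36 * 44.4320 = 1599.5520 sq ft
Finished = Raw_total * yield / 100 = 1599.5520 * 66.5430 / 100 = 1064.3899 sq ft
Value = Finished * price = 1064.3899 * 4.3170 = 4594.9711 $


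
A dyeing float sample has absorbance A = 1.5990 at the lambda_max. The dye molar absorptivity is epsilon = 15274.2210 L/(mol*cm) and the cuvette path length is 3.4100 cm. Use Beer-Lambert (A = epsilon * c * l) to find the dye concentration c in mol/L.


Formula: c = A / (epsilon * l)
Substituting: c = 1.5990 / (15274.2210 * 3.4100)
Result: 3.0700e-05 mol/L


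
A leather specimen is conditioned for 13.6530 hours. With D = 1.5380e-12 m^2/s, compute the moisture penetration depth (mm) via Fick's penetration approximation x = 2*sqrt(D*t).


t = 13.6530 hr * 3600 = 49150.8000 s
D * t = 1.5380e-12 * 49150.8000 = 7.5594e-08
x = 2 * sqrt(D*t) = 2 * sqrt(7.5594e-08) = 5.4989e-04 m = 0.5499 mm


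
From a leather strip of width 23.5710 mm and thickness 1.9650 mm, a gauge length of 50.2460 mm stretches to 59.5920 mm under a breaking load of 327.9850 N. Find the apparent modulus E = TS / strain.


TS = F / (w * t) = 327.9850 / (23.5710 * 1.9650) = 7.0813 N/mm^2
strain = (Lf - L0) / L0 = (59.5920 - 50.2460) / 50.2460 = 0.1860
E = TS / strain = 7.0813 / 0.1860 = 38.0705 N/mm^2


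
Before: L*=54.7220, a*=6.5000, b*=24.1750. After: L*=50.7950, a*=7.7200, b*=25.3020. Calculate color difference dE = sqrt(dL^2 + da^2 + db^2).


dL = -3.9270, da = 1.2200, db = 1.1270
dE = sqrt((-3.9270)^2 + 1.2200^2 + 1.1270^2) = 4.2638


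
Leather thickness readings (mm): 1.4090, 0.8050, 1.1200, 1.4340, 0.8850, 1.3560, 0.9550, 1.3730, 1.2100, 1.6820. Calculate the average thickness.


Formula: Average = sum / n
Substituting: Average = 12.2290 / 10
Result: 1.2229 mm


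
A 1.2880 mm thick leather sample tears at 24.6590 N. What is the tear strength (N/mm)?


Formula: Tear strength = force / thickness
Substituting: Tear strength = 24.6590 / 1.2880
Result: 19.1452 N/mm


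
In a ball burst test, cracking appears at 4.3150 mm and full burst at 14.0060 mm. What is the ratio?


Formula: Ratio = crack / burst
Substituting: Ratio = 4.3150 / 14.0060
Result: 0.3081


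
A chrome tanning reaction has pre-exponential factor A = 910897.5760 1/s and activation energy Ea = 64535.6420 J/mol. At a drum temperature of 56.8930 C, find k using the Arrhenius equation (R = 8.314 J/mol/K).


T_K = T_C + 273.15 = 56.8930 + 273.15 = 330.0430 K
exponent = -Ea / (R * T_K) = -64535.6420 / (8.314 * 330.0430) = -23.5190
k = A * exp(exponent) = 910897.5760 * exp(-23.5190) = 5.5628e-05 1/s


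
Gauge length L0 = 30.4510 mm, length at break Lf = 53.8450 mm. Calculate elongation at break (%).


Formula: Elongation = (Lf - L0) / L0 * 100
Substituting: Elongation = (53.8450 - 30.4510) / 30.4510 * 100
Result: 76.8251 %


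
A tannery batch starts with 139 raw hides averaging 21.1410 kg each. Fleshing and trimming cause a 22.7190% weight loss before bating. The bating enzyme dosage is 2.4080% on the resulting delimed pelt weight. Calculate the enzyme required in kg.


Total_raw = N * avg_wt = 139 * 21.1410 = 2938.5990 kg
Substrate = Total_raw * (1 - loss/100) = 2938.5990 * (1 - 22.7190/100) = 2270.9787 kg
Enzyme = Substrate * pct / 100 = 2270.9787 * 2.4080 / 100 = 54.6852 kg


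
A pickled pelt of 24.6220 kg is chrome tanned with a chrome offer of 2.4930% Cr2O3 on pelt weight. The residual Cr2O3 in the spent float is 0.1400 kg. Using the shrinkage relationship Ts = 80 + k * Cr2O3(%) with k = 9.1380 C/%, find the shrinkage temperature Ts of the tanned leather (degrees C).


Offered = pelt * offer_pct / 100 = 24.6220 * 2.4930 / 100 = 0.6138 kg
Uptake = offered - residual = 0.6138 - 0.1400 = 0.4738 kg
Cr2O3% on pelt = uptake / pelt * 100 = 0.4738 / 24.6220 * 100 = 1.9244 %
Ts = 80 + k * Cr2O3% = 80 + 9.1380 * 1.9244 = 97.5852 C


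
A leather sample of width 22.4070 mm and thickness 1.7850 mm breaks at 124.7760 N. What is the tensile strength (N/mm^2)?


Formula: TS = force / (width * thickness)
Substituting: TS = 124.7760 / (22.4070 * 1.7850)
Result: 3.1197 N/mm^2


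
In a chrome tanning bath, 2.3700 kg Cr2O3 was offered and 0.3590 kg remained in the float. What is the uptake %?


Formula: Uptake = (offered - residual) / offered * 100
Substituting: Uptake = (2.3700 - 0.3590) / 2.3700 * 100
Result: 84.8523 %
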